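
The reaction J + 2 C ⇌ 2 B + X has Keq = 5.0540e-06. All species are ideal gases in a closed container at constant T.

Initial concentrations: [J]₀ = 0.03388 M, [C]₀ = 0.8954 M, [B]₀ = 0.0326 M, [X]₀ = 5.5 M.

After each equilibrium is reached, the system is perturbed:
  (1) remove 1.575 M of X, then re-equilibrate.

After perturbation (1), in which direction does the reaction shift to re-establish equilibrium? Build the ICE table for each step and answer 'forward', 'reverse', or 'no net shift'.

Direction: forward

Q₀ = 0.2152 vs Keq = 5.0540e-06 ⇒ Q>K, reverse
Step 1:
                   J          C          B          X
  I          0.03388     0.8954     0.0326        5.5
  C           0.0162     0.0324    -0.0324    -0.0162
  E          0.05008     0.9278 1.9933e-04      5.484
  solve Keq expr → x = -0.0162; check Q = 5.0540e-06
Then remove 1.575 M of X.
Step 2:
                   J          C          B          X
  I          0.05008     0.9278 1.9933e-04      3.909
  C       -1.8357e-05 -3.6714e-05 3.6714e-05 1.8357e-05
  E          0.05006     0.9278 2.3604e-04      3.909
  solve Keq expr → x = 1.8357e-05; check Q = 5.0540e-06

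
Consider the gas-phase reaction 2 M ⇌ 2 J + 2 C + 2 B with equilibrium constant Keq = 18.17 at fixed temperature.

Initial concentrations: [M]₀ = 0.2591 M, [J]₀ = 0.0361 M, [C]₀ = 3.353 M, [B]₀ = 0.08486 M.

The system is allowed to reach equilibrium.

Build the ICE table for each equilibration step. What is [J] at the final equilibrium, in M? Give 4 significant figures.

[J]_eq = 0.2382 M

Q₀ = 0.001572 vs Keq = 18.17 ⇒ Q<K, forward
Step 1:
                  M         J         C         B
  Initial    0.2591    0.0361     3.353   0.08486
  Change    -0.2021    0.2021    0.2021    0.2021
  Equil     0.05701    0.2382     3.555     0.287
  solve Keq expr → x = 0.101; check Q = 18.17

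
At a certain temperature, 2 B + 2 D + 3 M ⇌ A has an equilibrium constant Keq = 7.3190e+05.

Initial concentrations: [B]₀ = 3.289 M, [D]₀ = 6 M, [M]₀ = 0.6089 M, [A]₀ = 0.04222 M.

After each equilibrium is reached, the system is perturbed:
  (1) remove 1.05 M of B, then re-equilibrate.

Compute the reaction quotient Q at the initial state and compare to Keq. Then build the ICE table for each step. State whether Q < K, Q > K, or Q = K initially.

Q₀ = 4.8023e-04; Q < K (proceeds forward)

Q₀ = 4.8023e-04 vs Keq = 7.3190e+05 ⇒ Q<K, forward
Step 1:
                  B         D         M         A
  init        3.289         6    0.6089   0.04222
  Δ         -0.4052   -0.4052   -0.6078    0.2026
  eq          2.884     5.595  0.001087    0.2448
  solve Keq expr → x = 0.2026; check Q = 7.3190e+05
Then remove 1.05 M of B.
Step 2:
                  B         D         M         A
  init        1.834     5.595  0.001087    0.2448
  Δ       2.5506e-04 2.5506e-04 3.8259e-04 -1.2753e-04
  eq          1.834     5.595   0.00147    0.2447
  solve Keq expr → x = -1.2753e-04; check Q = 7.3190e+05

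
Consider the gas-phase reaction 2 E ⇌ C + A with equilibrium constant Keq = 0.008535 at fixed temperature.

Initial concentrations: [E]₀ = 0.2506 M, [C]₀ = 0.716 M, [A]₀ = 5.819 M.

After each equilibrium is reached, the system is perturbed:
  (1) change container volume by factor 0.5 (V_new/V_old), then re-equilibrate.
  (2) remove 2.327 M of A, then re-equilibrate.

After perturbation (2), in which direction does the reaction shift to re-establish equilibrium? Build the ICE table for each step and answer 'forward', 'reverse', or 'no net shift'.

Direction: forward

Q₀ = 66.34 vs Keq = 0.008535 ⇒ Q>K, reverse
Step 1:
                   E          C          A
  I           0.2506      0.716      5.819
  C            1.423    -0.7113    -0.7113
  E            1.673   0.004678      5.108
  solve Keq expr → x = -0.7113; check Q = 0.008535
Then change container volume by factor 0.5 (V_new/V_old).
Step 2:
                   E          C          A
  I            3.346   0.009357      10.22
  C                0          0          0
  E            3.346   0.009357      10.22
  solve Keq expr → x = 0; check Q = 0.008535
Then remove 2.327 M of A.
Step 3:
                   E          C          A
  I            3.346   0.009357      7.888
  C        -0.005433   0.002717   0.002717
  E            3.341    0.01207      7.891
  solve Keq expr → x = 0.002717; check Q = 0.008535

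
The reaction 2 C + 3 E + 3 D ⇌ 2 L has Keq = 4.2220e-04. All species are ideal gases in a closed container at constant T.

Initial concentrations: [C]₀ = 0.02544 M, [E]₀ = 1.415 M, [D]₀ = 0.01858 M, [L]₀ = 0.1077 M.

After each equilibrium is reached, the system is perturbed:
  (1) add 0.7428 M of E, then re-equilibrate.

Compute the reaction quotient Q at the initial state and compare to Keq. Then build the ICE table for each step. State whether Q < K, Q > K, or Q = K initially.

Q₀ = 9.8626e+05; Q > K (proceeds reverse)

Q₀ = 9.8626e+05 vs Keq = 4.2220e-04 ⇒ Q>K, reverse
Step 1:
                   C          E          D          L
  I          0.02544      1.415    0.01858     0.1077
  C           0.1073     0.1609     0.1609    -0.1073
  E           0.1327      1.576     0.1795 4.1038e-04
  solve Keq expr → x = -0.05364; check Q = 4.2220e-04
Then add 0.7428 M of E.
Step 2:
                   C          E          D          L
  I           0.1327      2.319     0.1795 4.1038e-04
  C       -3.1715e-04 -4.7573e-04 -4.7573e-04 3.1715e-04
  E           0.1324      2.318      0.179 7.2753e-04
  solve Keq expr → x = 1.5858e-04; check Q = 4.2220e-04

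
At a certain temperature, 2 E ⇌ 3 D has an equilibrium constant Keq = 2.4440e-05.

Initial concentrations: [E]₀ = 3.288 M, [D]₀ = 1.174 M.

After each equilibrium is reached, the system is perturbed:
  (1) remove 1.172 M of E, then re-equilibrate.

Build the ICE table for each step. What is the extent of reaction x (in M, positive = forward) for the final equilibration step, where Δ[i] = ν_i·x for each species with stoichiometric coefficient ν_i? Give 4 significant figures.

Q₀ = 0.1497 vs Keq = 2.4440e-05 ⇒ Q>K, reverse
Step 1:
                  E         D
  I           3.288     1.174
  C          0.7337    -1.101
  E           4.022   0.07339
  solve Keq expr → x = -0.3669; check Q = 2.4440e-05
Then remove 1.172 M of E.
Step 2:
                  E         D
  I            2.85   0.07339
  C        0.009949  -0.01492
  E            2.86   0.05847
  solve Keq expr → x = -0.004975; check Q = 2.4440e-05

x = -0.004975 M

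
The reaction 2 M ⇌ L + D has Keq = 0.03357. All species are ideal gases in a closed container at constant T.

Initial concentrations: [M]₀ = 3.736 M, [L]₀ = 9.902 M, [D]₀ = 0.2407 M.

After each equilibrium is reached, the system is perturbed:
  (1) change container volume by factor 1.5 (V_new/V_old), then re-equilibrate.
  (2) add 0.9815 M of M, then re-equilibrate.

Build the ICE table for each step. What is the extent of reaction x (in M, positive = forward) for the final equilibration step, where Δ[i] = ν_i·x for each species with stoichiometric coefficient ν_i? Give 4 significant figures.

x = 0.03017 M

Q₀ = 0.1708 vs Keq = 0.03357 ⇒ Q>K, reverse
Step 1:
                  M         L         D
  init        3.736     9.902    0.2407
  Δ          0.3652   -0.1826   -0.1826
  eq          4.101     9.719   0.05809
  solve Keq expr → x = -0.1826; check Q = 0.03357
Then change container volume by factor 1.5 (V_new/V_old).
Step 2:
                  M         L         D
  init        2.734      6.48   0.03873
  Δ               0         0         0
  eq          2.734      6.48   0.03873
  solve Keq expr → x = 0; check Q = 0.03357
Then add 0.9815 M of M.
Step 3:
                  M         L         D
  init        3.716      6.48   0.03873
  Δ        -0.06034   0.03017   0.03017
  eq          3.655      6.51    0.0689
  solve Keq expr → x = 0.03017; check Q = 0.03357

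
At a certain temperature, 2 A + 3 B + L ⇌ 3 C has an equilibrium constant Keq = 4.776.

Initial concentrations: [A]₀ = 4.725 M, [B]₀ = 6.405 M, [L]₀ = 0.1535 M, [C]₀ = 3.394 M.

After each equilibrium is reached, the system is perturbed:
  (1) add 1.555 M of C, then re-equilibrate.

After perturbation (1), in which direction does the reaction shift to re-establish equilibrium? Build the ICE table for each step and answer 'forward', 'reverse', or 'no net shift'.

Q₀ = 0.04342 vs Keq = 4.776 ⇒ Q<K, forward
Step 1:
                  A         B         L         C
  Initial     4.725     6.405    0.1535     3.394
  Change    -0.3012   -0.4518   -0.1506    0.4518
  Equil       4.424     5.953  0.002885     3.846
  solve Keq expr → x = 0.1506; check Q = 4.776
Then add 1.555 M of C.
Step 2:
                  A         B         L         C
  Initial     4.424     5.953  0.002885     5.401
  Change    0.00989   0.01483  0.004945  -0.01483
  Equil       4.434     5.968  0.007829     5.386
  solve Keq expr → x = -0.004945; check Q = 4.776

Direction: reverse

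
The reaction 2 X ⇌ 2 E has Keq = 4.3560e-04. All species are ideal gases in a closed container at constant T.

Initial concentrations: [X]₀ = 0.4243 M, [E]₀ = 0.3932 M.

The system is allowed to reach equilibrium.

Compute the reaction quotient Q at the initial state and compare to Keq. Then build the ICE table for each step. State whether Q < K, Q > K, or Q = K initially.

Q₀ = 0.8588 vs Keq = 4.3560e-04 ⇒ Q>K, reverse
Step 1:
                   X          E
  I           0.4243     0.3932
  C           0.3765    -0.3765
  E           0.8008    0.01671
  solve Keq expr → x = -0.1882; check Q = 4.3560e-04

Q₀ = 0.8588; Q > K (proceeds reverse)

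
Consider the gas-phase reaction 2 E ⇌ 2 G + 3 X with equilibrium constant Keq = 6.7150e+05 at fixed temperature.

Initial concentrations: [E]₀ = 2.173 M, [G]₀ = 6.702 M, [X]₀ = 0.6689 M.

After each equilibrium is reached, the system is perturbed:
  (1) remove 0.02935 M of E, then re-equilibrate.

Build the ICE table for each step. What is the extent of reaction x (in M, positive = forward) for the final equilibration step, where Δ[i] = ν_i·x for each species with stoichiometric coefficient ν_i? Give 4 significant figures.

x = -0.0139 M

Q₀ = 2.847 vs Keq = 6.7150e+05 ⇒ Q<K, forward
Step 1:
                    E           G           X
  Initial       2.173       6.702      0.6689
  Change       -2.093       2.093        3.14
  Equil       0.07978       8.795       3.809
  solve Keq expr → x = 1.047; check Q = 6.7150e+05
Then remove 0.02935 M of E.
Step 2:
                    E           G           X
  Initial     0.05043       8.795       3.809
  Change       0.0278     -0.0278    -0.04169
  Equil       0.07823       8.767       3.767
  solve Keq expr → x = -0.0139; check Q = 6.7150e+05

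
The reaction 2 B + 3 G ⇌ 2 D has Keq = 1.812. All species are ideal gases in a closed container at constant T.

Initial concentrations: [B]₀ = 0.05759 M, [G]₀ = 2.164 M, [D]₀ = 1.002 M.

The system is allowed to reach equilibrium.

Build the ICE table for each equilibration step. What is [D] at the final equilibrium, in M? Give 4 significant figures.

Q₀ = 29.87 vs Keq = 1.812 ⇒ Q>K, reverse
Step 1:
                    B           G           D
  Initial     0.05759       2.164       1.002
  Change       0.1236      0.1854     -0.1236
  Equil        0.1812       2.349      0.8784
  solve Keq expr → x = -0.06181; check Q = 1.812

[D]_eq = 0.8784 M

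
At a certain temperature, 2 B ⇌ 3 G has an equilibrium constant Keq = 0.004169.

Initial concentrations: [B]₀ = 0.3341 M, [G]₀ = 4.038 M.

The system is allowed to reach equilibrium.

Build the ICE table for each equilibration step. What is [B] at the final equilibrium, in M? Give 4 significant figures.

Q₀ = 589.9 vs Keq = 0.004169 ⇒ Q>K, reverse
Step 1:
                   B          G
  init        0.3341      4.038
  Δ            2.478     -3.717
  eq           2.812     0.3207
  solve Keq expr → x = -1.239; check Q = 0.004169

[B]_eq = 2.812 M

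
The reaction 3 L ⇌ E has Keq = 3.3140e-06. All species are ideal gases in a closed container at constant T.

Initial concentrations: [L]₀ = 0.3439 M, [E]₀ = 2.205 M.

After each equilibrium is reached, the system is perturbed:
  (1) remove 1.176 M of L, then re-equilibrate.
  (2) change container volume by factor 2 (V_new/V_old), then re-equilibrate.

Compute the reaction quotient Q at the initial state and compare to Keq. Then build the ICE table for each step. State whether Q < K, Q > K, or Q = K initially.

Q₀ = 54.21 vs Keq = 3.3140e-06 ⇒ Q>K, reverse
Step 1:
                    L           E
  init         0.3439       2.205
  Δ             6.612      -2.204
  eq            6.956    0.001115
  solve Keq expr → x = -2.204; check Q = 3.3140e-06
Then remove 1.176 M of L.
Step 2:
                    L           E
  init           5.78    0.001115
  Δ          0.001425 -4.7493e-04
  eq            5.781  6.4026e-04
  solve Keq expr → x = -4.7493e-04; check Q = 3.3140e-06
Then change container volume by factor 2 (V_new/V_old).
Step 3:
                    L           E
  init           2.89  3.2013e-04
  Δ        7.2011e-04 -2.4004e-04
  eq            2.891  8.0092e-05
  solve Keq expr → x = -2.4004e-04; check Q = 3.3140e-06

Q₀ = 54.21; Q > K (proceeds reverse)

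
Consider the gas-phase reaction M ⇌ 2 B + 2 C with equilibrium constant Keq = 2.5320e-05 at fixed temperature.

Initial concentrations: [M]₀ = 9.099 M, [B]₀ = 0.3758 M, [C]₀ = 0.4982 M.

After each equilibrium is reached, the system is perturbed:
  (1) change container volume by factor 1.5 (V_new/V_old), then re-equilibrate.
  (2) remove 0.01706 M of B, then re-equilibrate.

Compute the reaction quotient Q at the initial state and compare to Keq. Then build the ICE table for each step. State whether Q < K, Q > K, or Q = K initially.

Q₀ = 0.003852; Q > K (proceeds reverse)

Q₀ = 0.003852 vs Keq = 2.5320e-05 ⇒ Q>K, reverse
Step 1:
                    M           B           C
  Initial       9.099      0.3758      0.4982
  Change       0.1495      -0.299      -0.299
  Equil         9.248     0.07681      0.1992
  solve Keq expr → x = -0.1495; check Q = 2.5320e-05
Then change container volume by factor 1.5 (V_new/V_old).
Step 2:
                    M           B           C
  Initial       6.166     0.05121      0.1328
  Change     -0.01346     0.02693     0.02693
  Equil         6.152     0.07814      0.1597
  solve Keq expr → x = 0.01346; check Q = 2.5320e-05
Then remove 0.01706 M of B.
Step 3:
                    M           B           C
  Initial       6.152     0.06108      0.1597
  Change    -0.005847     0.01169     0.01169
  Equil         6.146     0.07277      0.1714
  solve Keq expr → x = 0.005847; check Q = 2.5320e-05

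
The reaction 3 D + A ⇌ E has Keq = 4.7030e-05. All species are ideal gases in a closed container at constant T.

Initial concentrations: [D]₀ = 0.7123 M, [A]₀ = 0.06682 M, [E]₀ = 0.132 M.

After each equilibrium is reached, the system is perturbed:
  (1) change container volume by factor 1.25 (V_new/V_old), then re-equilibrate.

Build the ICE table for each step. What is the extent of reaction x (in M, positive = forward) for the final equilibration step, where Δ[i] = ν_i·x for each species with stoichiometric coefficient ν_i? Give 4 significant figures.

x = -4.9683e-06 M

Q₀ = 5.466 vs Keq = 4.7030e-05 ⇒ Q>K, reverse
Step 1:
                   D          A          E
  Initial     0.7123    0.06682      0.132
  Change       0.396      0.132     -0.132
  Equil        1.108     0.1988 1.2727e-05
  solve Keq expr → x = -0.132; check Q = 4.7030e-05
Then change container volume by factor 1.25 (V_new/V_old).
Step 2:
                   D          A          E
  Initial     0.8866      0.159 1.0182e-05
  Change  1.4905e-05 4.9683e-06 -4.9683e-06
  Equil       0.8866     0.1591 5.2135e-06
  solve Keq expr → x = -4.9683e-06; check Q = 4.7030e-05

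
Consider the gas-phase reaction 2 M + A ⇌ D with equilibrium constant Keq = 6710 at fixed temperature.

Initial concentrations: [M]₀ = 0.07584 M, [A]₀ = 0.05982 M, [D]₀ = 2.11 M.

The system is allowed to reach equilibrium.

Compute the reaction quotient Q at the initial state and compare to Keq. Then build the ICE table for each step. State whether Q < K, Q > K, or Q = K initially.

Q₀ = 6133 vs Keq = 6710 ⇒ Q<K, forward
Step 1:
                   M          A          D
  init       0.07584    0.05982       2.11
  Δ        -0.002534  -0.001267   0.001267
  eq         0.07331    0.05855      2.111
  solve Keq expr → x = 0.001267; check Q = 6710

Q₀ = 6133; Q < K (proceeds forward)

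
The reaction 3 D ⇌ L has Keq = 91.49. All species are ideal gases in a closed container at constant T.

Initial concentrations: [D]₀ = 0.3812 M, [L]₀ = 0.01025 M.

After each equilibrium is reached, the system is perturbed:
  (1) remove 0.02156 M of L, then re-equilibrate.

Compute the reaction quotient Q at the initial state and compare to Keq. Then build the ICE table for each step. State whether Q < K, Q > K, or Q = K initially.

Q₀ = 0.185 vs Keq = 91.49 ⇒ Q<K, forward
Step 1:
                   D          L
  init        0.3812    0.01025
  Δ          -0.2773    0.09243
  eq          0.1039     0.1027
  solve Keq expr → x = 0.09243; check Q = 91.49
Then remove 0.02156 M of L.
Step 2:
                   D          L
  init        0.1039    0.08112
  Δ        -0.006947   0.002316
  eq         0.09697    0.08343
  solve Keq expr → x = 0.002316; check Q = 91.49

Q₀ = 0.185; Q < K (proceeds forward)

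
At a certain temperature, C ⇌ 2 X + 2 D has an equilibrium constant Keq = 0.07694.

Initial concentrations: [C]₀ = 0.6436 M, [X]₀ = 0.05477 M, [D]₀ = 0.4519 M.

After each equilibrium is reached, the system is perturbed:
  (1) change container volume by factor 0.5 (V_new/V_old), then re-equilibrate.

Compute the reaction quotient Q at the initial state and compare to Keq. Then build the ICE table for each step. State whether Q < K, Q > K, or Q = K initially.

Q₀ = 9.5182e-04; Q < K (proceeds forward)

Q₀ = 9.5182e-04 vs Keq = 0.07694 ⇒ Q<K, forward
Step 1:
                   C          X          D
  I           0.6436    0.05477     0.4519
  C          -0.1185      0.237      0.237
  E           0.5251     0.2918     0.6889
  solve Keq expr → x = 0.1185; check Q = 0.07694
Then change container volume by factor 0.5 (V_new/V_old).
Step 2:
                   C          X          D
  I             1.05     0.5835      1.378
  C           0.1506    -0.3012    -0.3012
  E            1.201     0.2823      1.077
  solve Keq expr → x = -0.1506; check Q = 0.07694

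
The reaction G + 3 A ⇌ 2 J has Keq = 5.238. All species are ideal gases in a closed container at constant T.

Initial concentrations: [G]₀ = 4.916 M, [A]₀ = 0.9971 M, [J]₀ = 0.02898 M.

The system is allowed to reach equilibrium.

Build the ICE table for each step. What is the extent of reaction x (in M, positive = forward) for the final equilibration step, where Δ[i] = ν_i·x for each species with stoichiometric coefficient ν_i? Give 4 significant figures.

Q₀ = 1.7233e-04 vs Keq = 5.238 ⇒ Q<K, forward
Step 1:
                    G           A           J
  init          4.916      0.9971     0.02898
  Δ           -0.2561     -0.7682      0.5121
  eq             4.66      0.2289      0.5411
  solve Keq expr → x = 0.2561; check Q = 5.238

x = 0.2561 M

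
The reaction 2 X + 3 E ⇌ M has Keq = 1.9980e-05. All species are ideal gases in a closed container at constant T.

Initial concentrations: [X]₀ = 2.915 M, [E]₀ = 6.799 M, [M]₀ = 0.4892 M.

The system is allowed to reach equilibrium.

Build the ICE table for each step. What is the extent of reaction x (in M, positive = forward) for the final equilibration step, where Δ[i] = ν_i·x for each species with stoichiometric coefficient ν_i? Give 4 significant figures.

Q₀ = 1.8318e-04 vs Keq = 1.9980e-05 ⇒ Q>K, reverse
Step 1:
                    X           E           M
  I             2.915       6.799      0.4892
  C            0.7201        1.08     -0.3601
  E             3.635       7.879      0.1291
  solve Keq expr → x = -0.3601; check Q = 1.9980e-05

x = -0.3601 M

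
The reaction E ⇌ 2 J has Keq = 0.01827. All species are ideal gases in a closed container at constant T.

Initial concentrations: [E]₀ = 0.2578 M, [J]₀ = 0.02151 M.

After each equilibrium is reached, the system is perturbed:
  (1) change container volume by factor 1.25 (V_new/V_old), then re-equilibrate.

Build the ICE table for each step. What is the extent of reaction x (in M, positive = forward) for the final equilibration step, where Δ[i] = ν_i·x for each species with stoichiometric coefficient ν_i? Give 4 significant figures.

x = 0.002874 M

Q₀ = 0.001795 vs Keq = 0.01827 ⇒ Q<K, forward
Step 1:
                    E           J
  init         0.2578     0.02151
  Δ          -0.02206     0.04412
  eq           0.2357     0.06563
  solve Keq expr → x = 0.02206; check Q = 0.01827
Then change container volume by factor 1.25 (V_new/V_old).
Step 2:
                    E           J
  init         0.1886      0.0525
  Δ         -0.002874    0.005748
  eq           0.1857     0.05825
  solve Keq expr → x = 0.002874; check Q = 0.01827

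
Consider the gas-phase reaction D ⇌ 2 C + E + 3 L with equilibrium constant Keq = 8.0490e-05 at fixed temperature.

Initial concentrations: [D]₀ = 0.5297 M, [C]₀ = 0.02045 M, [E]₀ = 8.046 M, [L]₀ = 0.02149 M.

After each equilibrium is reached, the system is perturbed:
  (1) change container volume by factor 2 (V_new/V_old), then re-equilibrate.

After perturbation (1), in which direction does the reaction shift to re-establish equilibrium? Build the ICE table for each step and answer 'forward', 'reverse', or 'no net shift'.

Q₀ = 6.3044e-08 vs Keq = 8.0490e-05 ⇒ Q<K, forward
Step 1:
                    D           C           E           L
  Initial      0.5297     0.02045       8.046     0.02149
  Change     -0.02581     0.05161     0.02581     0.07742
  Equil        0.5039     0.07206       8.072     0.09891
  solve Keq expr → x = 0.02581; check Q = 8.0490e-05
Then change container volume by factor 2 (V_new/V_old).
Step 2:
                    D           C           E           L
  Initial      0.2519     0.03603       4.036     0.04945
  Change     -0.01658     0.03317     0.01658     0.04975
  Equil        0.2354      0.0692       4.052      0.0992
  solve Keq expr → x = 0.01658; check Q = 8.0490e-05

Direction: forward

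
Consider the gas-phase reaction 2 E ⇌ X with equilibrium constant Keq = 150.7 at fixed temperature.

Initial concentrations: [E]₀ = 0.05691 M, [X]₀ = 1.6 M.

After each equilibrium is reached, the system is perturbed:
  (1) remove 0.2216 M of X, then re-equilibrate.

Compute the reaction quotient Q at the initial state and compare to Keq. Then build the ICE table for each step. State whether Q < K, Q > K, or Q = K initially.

Q₀ = 494; Q > K (proceeds reverse)

Q₀ = 494 vs Keq = 150.7 ⇒ Q>K, reverse
Step 1:
                  E         X
  init      0.05691       1.6
  Δ          0.0454   -0.0227
  eq         0.1023     1.577
  solve Keq expr → x = -0.0227; check Q = 150.7
Then remove 0.2216 M of X.
Step 2:
                  E         X
  init       0.1023     1.356
  Δ        -0.00733  0.003665
  eq        0.09498     1.359
  solve Keq expr → x = 0.003665; check Q = 150.7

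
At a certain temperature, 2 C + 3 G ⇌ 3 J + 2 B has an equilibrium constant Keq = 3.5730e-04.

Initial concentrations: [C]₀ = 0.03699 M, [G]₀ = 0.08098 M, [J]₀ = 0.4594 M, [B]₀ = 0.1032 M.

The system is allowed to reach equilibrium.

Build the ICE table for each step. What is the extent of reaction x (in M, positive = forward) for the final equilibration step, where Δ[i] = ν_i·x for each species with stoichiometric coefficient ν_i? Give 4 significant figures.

x = -0.05073 M

Q₀ = 1421 vs Keq = 3.5730e-04 ⇒ Q>K, reverse
Step 1:
                   C          G          J          B
  I          0.03699    0.08098     0.4594     0.1032
  C           0.1015     0.1522    -0.1522    -0.1015
  E           0.1385     0.2332     0.3072   0.001731
  solve Keq expr → x = -0.05073; check Q = 3.5730e-04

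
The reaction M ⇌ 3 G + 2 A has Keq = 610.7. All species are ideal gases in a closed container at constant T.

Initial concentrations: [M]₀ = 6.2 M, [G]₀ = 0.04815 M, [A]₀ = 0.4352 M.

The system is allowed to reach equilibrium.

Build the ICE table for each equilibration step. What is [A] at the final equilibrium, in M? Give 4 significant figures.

Q₀ = 3.4102e-06 vs Keq = 610.7 ⇒ Q<K, forward
Step 1:
                   M          G          A
  Initial        6.2    0.04815     0.4352
  Change      -1.807      5.421      3.614
  Equil        4.393      5.469      4.049
  solve Keq expr → x = 1.807; check Q = 610.7

[A]_eq = 4.049 M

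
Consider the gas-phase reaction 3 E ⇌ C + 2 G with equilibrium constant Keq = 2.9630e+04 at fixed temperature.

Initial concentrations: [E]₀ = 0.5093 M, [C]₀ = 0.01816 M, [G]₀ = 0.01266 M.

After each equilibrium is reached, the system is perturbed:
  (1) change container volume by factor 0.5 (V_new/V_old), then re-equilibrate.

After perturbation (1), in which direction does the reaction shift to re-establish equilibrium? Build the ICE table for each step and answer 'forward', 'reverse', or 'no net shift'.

Q₀ = 2.2032e-05 vs Keq = 2.9630e+04 ⇒ Q<K, forward
Step 1:
                  E         C         G
  Initial    0.5093   0.01816   0.01266
  Change    -0.5002    0.1667    0.3335
  Equil    0.009076    0.1849    0.3461
  solve Keq expr → x = 0.1667; check Q = 2.9630e+04
Then change container volume by factor 0.5 (V_new/V_old).
Step 2:
                  E         C         G
  Initial   0.01815    0.3698    0.6923
  Change          0         0         0
  Equil     0.01815    0.3698    0.6923
  solve Keq expr → x = 0; check Q = 2.9630e+04

Direction: no net shift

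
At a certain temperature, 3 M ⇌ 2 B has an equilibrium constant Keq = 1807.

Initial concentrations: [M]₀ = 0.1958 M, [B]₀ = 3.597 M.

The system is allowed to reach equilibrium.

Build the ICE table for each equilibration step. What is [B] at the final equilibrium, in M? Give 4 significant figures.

[B]_eq = 3.599 M

Q₀ = 1724 vs Keq = 1807 ⇒ Q<K, forward
Step 1:
                    M           B
  I            0.1958       3.597
  C         -0.002988    0.001992
  E            0.1928       3.599
  solve Keq expr → x = 9.9593e-04; check Q = 1807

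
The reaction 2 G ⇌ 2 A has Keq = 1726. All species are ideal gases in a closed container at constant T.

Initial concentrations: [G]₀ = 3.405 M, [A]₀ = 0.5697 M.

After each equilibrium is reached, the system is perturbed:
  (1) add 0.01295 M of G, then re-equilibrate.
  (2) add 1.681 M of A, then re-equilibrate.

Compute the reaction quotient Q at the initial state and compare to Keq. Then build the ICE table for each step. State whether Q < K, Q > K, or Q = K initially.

Q₀ = 0.02799; Q < K (proceeds forward)

Q₀ = 0.02799 vs Keq = 1726 ⇒ Q<K, forward
Step 1:
                    G           A
  I             3.405      0.5697
  C            -3.312       3.312
  E           0.09342       3.881
  solve Keq expr → x = 1.656; check Q = 1726
Then add 0.01295 M of G.
Step 2:
                    G           A
  I            0.1064       3.881
  C          -0.01265     0.01265
  E           0.09373       3.894
  solve Keq expr → x = 0.006323; check Q = 1726
Then add 1.681 M of A.
Step 3:
                    G           A
  I           0.09373       5.575
  C           0.03951    -0.03951
  E            0.1332       5.535
  solve Keq expr → x = -0.01976; check Q = 1726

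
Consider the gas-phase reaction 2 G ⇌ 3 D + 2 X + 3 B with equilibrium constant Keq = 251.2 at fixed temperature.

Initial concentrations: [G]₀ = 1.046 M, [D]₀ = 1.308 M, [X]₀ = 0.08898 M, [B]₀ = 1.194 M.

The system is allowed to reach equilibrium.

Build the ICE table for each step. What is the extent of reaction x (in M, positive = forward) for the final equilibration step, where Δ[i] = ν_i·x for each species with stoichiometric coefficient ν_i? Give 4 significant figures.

Q₀ = 0.02756 vs Keq = 251.2 ⇒ Q<K, forward
Step 1:
                   G          D          X          B
  init         1.046      1.308    0.08898      1.194
  Δ          -0.6054     0.9082     0.6054     0.9082
  eq          0.4406      2.216     0.6944      2.102
  solve Keq expr → x = 0.3027; check Q = 251.2

x = 0.3027 M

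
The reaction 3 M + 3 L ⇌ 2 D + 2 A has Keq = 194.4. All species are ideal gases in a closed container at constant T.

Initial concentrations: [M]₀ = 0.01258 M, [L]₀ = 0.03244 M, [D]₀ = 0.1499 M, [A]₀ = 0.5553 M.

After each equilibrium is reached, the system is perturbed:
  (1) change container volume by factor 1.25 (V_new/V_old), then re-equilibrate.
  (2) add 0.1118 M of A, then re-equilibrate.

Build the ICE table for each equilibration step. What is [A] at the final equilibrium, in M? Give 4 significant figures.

Q₀ = 1.0195e+08 vs Keq = 194.4 ⇒ Q>K, reverse
Step 1:
                  M         L         D         A
  I         0.01258   0.03244    0.1499    0.5553
  C          0.1142    0.1142  -0.07614  -0.07614
  E          0.1268    0.1466   0.07376    0.4792
  solve Keq expr → x = -0.03807; check Q = 194.4
Then change container volume by factor 1.25 (V_new/V_old).
Step 2:
                  M         L         D         A
  I          0.1014    0.1173   0.05901    0.3833
  C        0.005536  0.005536 -0.003691 -0.003691
  E           0.107    0.1229   0.05532    0.3796
  solve Keq expr → x = -0.001845; check Q = 194.4
Then add 0.1118 M of A.
Step 3:
                  M         L         D         A
  I           0.107    0.1229   0.05532    0.4914
  C        0.006547  0.006547 -0.004365 -0.004365
  E          0.1135    0.1294   0.05096    0.4871
  solve Keq expr → x = -0.002182; check Q = 194.4

[A]_eq = 0.4871 M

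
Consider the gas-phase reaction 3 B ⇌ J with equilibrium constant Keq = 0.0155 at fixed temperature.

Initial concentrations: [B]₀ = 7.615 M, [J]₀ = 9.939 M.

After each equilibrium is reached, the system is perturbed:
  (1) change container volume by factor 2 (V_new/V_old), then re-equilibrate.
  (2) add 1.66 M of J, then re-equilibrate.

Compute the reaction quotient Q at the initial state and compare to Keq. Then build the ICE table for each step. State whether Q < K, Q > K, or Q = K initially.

Q₀ = 0.02251; Q > K (proceeds reverse)

Q₀ = 0.02251 vs Keq = 0.0155 ⇒ Q>K, reverse
Step 1:
                  B         J
  Initial     7.615     9.939
  Change     0.9187   -0.3062
  Equil       8.534     9.633
  solve Keq expr → x = -0.3062; check Q = 0.0155
Then change container volume by factor 2 (V_new/V_old).
Step 2:
                  B         J
  Initial     4.267     4.816
  Change      2.152   -0.7173
  Equil       6.419     4.099
  solve Keq expr → x = -0.7173; check Q = 0.0155
Then add 1.66 M of J.
Step 3:
                  B         J
  Initial     6.419     5.759
  Change     0.6754   -0.2251
  Equil       7.094     5.534
  solve Keq expr → x = -0.2251; check Q = 0.0155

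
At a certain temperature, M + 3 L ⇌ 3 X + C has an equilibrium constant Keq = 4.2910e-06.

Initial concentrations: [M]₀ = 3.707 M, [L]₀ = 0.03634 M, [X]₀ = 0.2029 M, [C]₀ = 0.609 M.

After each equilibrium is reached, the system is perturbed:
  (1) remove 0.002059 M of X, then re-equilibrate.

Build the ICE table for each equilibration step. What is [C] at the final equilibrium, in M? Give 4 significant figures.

Q₀ = 28.59 vs Keq = 4.2910e-06 ⇒ Q>K, reverse
Step 1:
                  M         L         X         C
  I           3.707   0.03634    0.2029     0.609
  C         0.06524    0.1957   -0.1957  -0.06524
  E           3.772     0.232  0.007192    0.5438
  solve Keq expr → x = -0.06524; check Q = 4.2910e-06
Then remove 0.002059 M of X.
Step 2:
                  M         L         X         C
  I           3.772     0.232  0.005133    0.5438
  C       -6.6463e-04 -0.001994  0.001994 6.6463e-04
  E           3.772    0.2301  0.007127    0.5444
  solve Keq expr → x = 6.6463e-04; check Q = 4.2910e-06

[C]_eq = 0.5444 M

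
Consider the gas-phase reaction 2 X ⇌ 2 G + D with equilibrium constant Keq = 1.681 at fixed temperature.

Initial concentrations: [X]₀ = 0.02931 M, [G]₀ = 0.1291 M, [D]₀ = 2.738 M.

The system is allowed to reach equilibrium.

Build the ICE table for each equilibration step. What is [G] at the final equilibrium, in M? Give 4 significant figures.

[G]_eq = 0.06981 M

Q₀ = 53.12 vs Keq = 1.681 ⇒ Q>K, reverse
Step 1:
                  X         G         D
  I         0.02931    0.1291     2.738
  C         0.05929  -0.05929  -0.02965
  E          0.0886   0.06981     2.708
  solve Keq expr → x = -0.02965; check Q = 1.681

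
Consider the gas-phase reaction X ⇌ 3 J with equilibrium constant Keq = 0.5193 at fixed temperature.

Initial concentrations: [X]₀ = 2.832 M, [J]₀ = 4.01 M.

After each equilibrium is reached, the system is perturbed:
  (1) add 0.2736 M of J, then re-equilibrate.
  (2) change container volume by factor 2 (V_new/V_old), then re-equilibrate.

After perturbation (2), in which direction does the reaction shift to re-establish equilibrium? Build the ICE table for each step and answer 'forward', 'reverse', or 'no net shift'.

Direction: forward

Q₀ = 22.77 vs Keq = 0.5193 ⇒ Q>K, reverse
Step 1:
                  X         J
  init        2.832      4.01
  Δ          0.9203    -2.761
  eq          3.752     1.249
  solve Keq expr → x = -0.9203; check Q = 0.5193
Then add 0.2736 M of J.
Step 2:
                  X         J
  init        3.752     1.523
  Δ         0.08797   -0.2639
  eq           3.84     1.259
  solve Keq expr → x = -0.08797; check Q = 0.5193
Then change container volume by factor 2 (V_new/V_old).
Step 3:
                  X         J
  init         1.92    0.6294
  Δ         -0.1164    0.3491
  eq          1.804    0.9784
  solve Keq expr → x = 0.1164; check Q = 0.5193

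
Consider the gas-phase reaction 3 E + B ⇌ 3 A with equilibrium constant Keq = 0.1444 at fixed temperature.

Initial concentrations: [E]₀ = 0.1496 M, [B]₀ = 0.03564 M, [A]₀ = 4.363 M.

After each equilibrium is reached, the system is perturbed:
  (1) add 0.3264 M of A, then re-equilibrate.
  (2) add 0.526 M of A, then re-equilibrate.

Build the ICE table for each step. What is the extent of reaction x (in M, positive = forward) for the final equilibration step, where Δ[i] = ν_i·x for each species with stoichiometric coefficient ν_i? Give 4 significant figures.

Q₀ = 6.9602e+05 vs Keq = 0.1444 ⇒ Q>K, reverse
Step 1:
                  E         B         A
  I          0.1496   0.03564     4.363
  C           2.819    0.9396    -2.819
  E           2.968    0.9752     1.544
  solve Keq expr → x = -0.9396; check Q = 0.1444
Then add 0.3264 M of A.
Step 2:
                  E         B         A
  I           2.968    0.9752     1.871
  C          0.1916   0.06386   -0.1916
  E            3.16     1.039     1.679
  solve Keq expr → x = -0.06386; check Q = 0.1444
Then add 0.526 M of A.
Step 3:
                  E         B         A
  I            3.16     1.039     2.205
  C          0.3054    0.1018   -0.3054
  E           3.465     1.141       1.9
  solve Keq expr → x = -0.1018; check Q = 0.1444

x = -0.1018 M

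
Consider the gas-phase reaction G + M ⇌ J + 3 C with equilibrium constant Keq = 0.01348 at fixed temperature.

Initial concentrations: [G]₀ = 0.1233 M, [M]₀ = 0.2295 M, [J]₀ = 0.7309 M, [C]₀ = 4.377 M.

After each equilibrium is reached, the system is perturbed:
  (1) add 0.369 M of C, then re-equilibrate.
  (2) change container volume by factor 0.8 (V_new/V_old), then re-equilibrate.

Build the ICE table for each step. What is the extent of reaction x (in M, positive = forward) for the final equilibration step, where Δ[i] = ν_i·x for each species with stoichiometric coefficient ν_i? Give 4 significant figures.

Q₀ = 2166 vs Keq = 0.01348 ⇒ Q>K, reverse
Step 1:
                    G           M           J           C
  init         0.1233      0.2295      0.7309       4.377
  Δ            0.7298      0.7298     -0.7298       -2.19
  eq           0.8531      0.9593    0.001054       2.187
  solve Keq expr → x = -0.7298; check Q = 0.01348
Then add 0.369 M of C.
Step 2:
                    G           M           J           C
  init         0.8531      0.9593    0.001054       2.556
  Δ        3.9223e-04  3.9223e-04 -3.9223e-04   -0.001177
  eq           0.8535      0.9597  6.6183e-04       2.555
  solve Keq expr → x = -3.9223e-04; check Q = 0.01348
Then change container volume by factor 0.8 (V_new/V_old).
Step 3:
                    G           M           J           C
  init          1.067         1.2  8.2729e-04       3.194
  Δ        2.9710e-04  2.9710e-04 -2.9710e-04 -8.9131e-04
  eq            1.067         1.2  5.3019e-04       3.193
  solve Keq expr → x = -2.9710e-04; check Q = 0.01348

x = -2.9710e-04 M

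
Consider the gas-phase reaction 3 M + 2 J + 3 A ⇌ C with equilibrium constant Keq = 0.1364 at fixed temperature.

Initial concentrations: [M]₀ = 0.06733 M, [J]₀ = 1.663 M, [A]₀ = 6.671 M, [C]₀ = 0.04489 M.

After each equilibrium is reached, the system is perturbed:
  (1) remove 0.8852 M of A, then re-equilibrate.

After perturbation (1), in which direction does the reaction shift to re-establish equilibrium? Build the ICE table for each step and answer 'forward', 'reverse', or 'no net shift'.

Direction: reverse

Q₀ = 0.1791 vs Keq = 0.1364 ⇒ Q>K, reverse
Step 1:
                  M         J         A         C
  Initial   0.06733     1.663     6.671   0.04489
  Change   0.005269  0.003512  0.005269 -0.001756
  Equil      0.0726     1.667     6.676   0.04313
  solve Keq expr → x = -0.001756; check Q = 0.1364
Then remove 0.8852 M of A.
Step 2:
                  M         J         A         C
  Initial    0.0726     1.667     5.791   0.04313
  Change   0.008832  0.005888  0.008832 -0.002944
  Equil     0.08143     1.672       5.8   0.04019
  solve Keq expr → x = -0.002944; check Q = 0.1364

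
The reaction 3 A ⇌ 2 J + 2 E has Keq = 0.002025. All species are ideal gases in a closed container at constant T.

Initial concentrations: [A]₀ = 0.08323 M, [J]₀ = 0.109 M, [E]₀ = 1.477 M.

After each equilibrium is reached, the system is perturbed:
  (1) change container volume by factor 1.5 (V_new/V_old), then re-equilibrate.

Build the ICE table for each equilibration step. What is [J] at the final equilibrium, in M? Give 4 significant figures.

Q₀ = 44.95 vs Keq = 0.002025 ⇒ Q>K, reverse
Step 1:
                   A          J          E
  Initial    0.08323      0.109      1.477
  Change      0.1577    -0.1051    -0.1051
  Equil       0.2409   0.003879      1.372
  solve Keq expr → x = -0.05256; check Q = 0.002025
Then change container volume by factor 1.5 (V_new/V_old).
Step 2:
                   A          J          E
  Initial     0.1606   0.002586     0.9146
  Change  -8.3199e-04 5.5466e-04 5.5466e-04
  Equil       0.1598    0.00314     0.9151
  solve Keq expr → x = 2.7733e-04; check Q = 0.002025

[J]_eq = 0.00314 M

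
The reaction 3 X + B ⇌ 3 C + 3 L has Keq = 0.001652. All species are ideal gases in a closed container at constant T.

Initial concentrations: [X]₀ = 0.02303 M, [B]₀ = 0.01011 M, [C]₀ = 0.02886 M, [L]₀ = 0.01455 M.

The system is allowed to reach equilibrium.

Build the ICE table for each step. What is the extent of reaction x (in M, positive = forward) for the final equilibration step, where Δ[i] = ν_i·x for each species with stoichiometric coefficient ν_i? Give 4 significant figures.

x = 7.2908e-04 M

Q₀ = 5.9958e-04 vs Keq = 0.001652 ⇒ Q<K, forward
Step 1:
                  X         B         C         L
  Initial   0.02303   0.01011   0.02886   0.01455
  Change  -0.002187 -7.2908e-04  0.002187  0.002187
  Equil     0.02084  0.009381   0.03105   0.01674
  solve Keq expr → x = 7.2908e-04; check Q = 0.001652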